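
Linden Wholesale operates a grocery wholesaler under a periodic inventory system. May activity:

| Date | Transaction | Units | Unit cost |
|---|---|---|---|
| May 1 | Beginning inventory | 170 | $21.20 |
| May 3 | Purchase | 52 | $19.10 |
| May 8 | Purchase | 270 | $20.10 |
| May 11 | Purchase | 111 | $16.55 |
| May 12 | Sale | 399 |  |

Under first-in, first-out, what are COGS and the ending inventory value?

COGS = $8,154.90; ending inventory = $3,706.35

May 12, 399 sold [FIFO — oldest first]: 170 @ $21.20 + 52 @ $19.10 + 177 @ $20.10 = $8,154.90
Ending inventory: 93 @ $20.10 + 111 @ $16.55 = $3,706.35
Check: goods available $11,861.25 = COGS $8,154.90 + ending $3,706.35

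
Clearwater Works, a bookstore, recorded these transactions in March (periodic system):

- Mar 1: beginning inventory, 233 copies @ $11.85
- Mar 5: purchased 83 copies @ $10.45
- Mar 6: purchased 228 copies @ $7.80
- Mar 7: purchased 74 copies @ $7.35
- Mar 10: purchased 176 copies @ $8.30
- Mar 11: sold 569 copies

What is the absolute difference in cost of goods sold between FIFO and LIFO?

FIFO COGS: 233 @ $11.85 + 83 @ $10.45 + 228 @ $7.80 + 25 @ $7.35 = $5,590.55
LIFO COGS: 176 @ $8.30 + 74 @ $7.35 + 228 @ $7.80 + 83 @ $10.45 + 8 @ $11.85 = $4,745.25
Difference = |$5,590.55 − $4,745.25| = $845.30

$845.30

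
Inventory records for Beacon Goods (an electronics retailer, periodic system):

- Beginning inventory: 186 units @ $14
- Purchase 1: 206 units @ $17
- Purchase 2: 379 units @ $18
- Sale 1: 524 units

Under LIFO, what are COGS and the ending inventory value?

Sale 1 (524) [LIFO — newest first]: 379 @ $18 + 145 @ $17 = $9,287
Ending inventory: 186 @ $14 + 61 @ $17 = $3,641

COGS = $9,287; ending inventory = $3,641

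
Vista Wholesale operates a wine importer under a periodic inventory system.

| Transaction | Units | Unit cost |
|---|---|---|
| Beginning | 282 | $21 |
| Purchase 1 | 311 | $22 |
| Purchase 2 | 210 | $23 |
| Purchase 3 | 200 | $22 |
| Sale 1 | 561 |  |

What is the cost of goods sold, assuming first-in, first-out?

COGS = $12,060

Sale 1 (561) [FIFO — oldest first]: 282 @ $21 + 279 @ $22 = $12,060
Ending inventory: 32 @ $22 + 210 @ $23 + 200 @ $22 = $9,934
Check: goods available $21,994 = COGS $12,060 + ending $9,934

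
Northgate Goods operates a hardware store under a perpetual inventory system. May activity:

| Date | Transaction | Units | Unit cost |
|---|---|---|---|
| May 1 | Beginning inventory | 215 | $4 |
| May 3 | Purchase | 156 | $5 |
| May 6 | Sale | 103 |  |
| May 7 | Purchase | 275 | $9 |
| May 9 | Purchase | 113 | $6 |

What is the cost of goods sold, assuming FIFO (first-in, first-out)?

May 6, 103 sold [FIFO — oldest first]: 103 @ $4 = $412
Ending inventory: 112 @ $4 + 156 @ $5 + 275 @ $9 + 113 @ $6 = $4,381
Check: goods available $4,793 = COGS $412 + ending $4,381

COGS = $412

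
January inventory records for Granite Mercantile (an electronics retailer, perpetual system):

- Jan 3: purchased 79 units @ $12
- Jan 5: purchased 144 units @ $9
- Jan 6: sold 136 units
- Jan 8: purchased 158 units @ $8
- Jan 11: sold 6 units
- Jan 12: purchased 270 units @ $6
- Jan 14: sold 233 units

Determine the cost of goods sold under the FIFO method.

COGS = $3,460

Jan 6, 136 sold [FIFO — oldest first]: 79 @ $12 + 57 @ $9 = $1,461
Jan 11, 6 sold [FIFO — oldest first]: 6 @ $9 = $54
Jan 14, 233 sold [FIFO — oldest first]: 81 @ $9 + 152 @ $8 = $1,945
Total COGS = $1,461 + $54 + $1,945 = $3,460
Ending inventory: 6 @ $8 + 270 @ $6 = $1,668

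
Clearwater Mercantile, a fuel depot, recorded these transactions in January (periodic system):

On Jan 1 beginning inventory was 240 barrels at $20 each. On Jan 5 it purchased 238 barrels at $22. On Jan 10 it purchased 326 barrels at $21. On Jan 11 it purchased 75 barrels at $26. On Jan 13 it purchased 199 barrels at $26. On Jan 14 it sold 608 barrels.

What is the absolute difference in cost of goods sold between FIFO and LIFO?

$1,380

FIFO COGS: 240 @ $20 + 238 @ $22 + 130 @ $21 = $12,766
LIFO COGS: 199 @ $26 + 75 @ $26 + 326 @ $21 + 8 @ $22 = $14,146
Difference = |$12,766 − $14,146| = $1,380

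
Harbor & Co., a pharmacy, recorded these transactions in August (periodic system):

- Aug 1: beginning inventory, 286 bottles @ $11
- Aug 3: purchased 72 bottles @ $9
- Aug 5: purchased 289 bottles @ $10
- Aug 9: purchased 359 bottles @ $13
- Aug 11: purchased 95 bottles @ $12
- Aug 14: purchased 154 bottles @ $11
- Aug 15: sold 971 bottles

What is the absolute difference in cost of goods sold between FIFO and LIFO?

$165

FIFO COGS: 286 @ $11 + 72 @ $9 + 289 @ $10 + 324 @ $13 = $10,896
LIFO COGS: 154 @ $11 + 95 @ $12 + 359 @ $13 + 289 @ $10 + 72 @ $9 + 2 @ $11 = $11,061
Difference = |$10,896 − $11,061| = $165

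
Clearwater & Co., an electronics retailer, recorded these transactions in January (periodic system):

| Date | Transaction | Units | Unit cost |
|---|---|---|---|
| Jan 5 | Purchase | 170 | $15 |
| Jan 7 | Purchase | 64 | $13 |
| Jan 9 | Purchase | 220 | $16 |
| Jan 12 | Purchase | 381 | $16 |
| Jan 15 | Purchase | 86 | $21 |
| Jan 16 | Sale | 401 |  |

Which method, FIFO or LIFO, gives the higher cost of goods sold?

FIFO COGS: 170 @ $15 + 64 @ $13 + 167 @ $16 = $6,054
LIFO COGS: 86 @ $21 + 315 @ $16 = $6,846

LIFO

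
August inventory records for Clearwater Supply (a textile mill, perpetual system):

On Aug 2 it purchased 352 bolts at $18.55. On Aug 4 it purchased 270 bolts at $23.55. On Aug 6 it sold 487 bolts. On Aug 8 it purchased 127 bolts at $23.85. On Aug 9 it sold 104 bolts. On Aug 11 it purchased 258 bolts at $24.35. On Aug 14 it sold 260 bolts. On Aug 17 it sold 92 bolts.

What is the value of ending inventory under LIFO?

Aug 6, 487 sold [LIFO — newest first]: 270 @ $23.55 + 217 @ $18.55 = $10,383.85
Aug 9, 104 sold [LIFO — newest first]: 104 @ $23.85 = $2,480.40
Aug 14, 260 sold [LIFO — newest first]: 258 @ $24.35 + 2 @ $23.85 = $6,330.00
Aug 17, 92 sold [LIFO — newest first]: 21 @ $23.85 + 71 @ $18.55 = $1,817.90
Total COGS = $10,383.85 + $2,480.40 + $6,330.00 + $1,817.90 = $21,012.15
Ending inventory: 64 @ $18.55 = $1,187.20
Check: goods available $22,199.35 = COGS $21,012.15 + ending $1,187.20

Ending inventory = $1,187.20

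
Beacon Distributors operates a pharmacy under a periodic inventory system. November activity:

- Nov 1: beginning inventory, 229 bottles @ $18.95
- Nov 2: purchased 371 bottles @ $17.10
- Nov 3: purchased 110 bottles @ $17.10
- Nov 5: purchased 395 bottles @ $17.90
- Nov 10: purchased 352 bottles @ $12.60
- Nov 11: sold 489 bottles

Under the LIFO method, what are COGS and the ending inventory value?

COGS = $6,887.50; ending inventory = $17,182.85

Nov 11, 489 sold [LIFO — newest first]: 352 @ $12.60 + 137 @ $17.90 = $6,887.50
Ending inventory: 229 @ $18.95 + 371 @ $17.10 + 110 @ $17.10 + 258 @ $17.90 = $17,182.85
Check: goods available $24,070.35 = COGS $6,887.50 + ending $17,182.85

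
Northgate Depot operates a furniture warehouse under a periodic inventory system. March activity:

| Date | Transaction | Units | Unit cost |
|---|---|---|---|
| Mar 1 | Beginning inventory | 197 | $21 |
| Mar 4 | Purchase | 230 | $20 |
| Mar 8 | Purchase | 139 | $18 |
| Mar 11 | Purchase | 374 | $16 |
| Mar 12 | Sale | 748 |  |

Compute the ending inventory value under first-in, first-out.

Mar 12, 748 sold [FIFO — oldest first]: 197 @ $21 + 230 @ $20 + 139 @ $18 + 182 @ $16 = $14,151
Ending inventory: 192 @ $16 = $3,072

Ending inventory = $3,072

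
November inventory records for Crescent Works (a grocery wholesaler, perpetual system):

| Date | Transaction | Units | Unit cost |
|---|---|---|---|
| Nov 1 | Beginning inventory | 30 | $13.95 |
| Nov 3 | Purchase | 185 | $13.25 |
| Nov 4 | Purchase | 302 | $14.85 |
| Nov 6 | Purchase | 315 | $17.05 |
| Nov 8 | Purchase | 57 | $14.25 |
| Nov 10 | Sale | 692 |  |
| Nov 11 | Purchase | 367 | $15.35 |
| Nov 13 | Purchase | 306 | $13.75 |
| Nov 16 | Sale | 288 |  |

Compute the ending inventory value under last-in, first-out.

Nov 10, 692 sold [LIFO — newest first]: 57 @ $14.25 + 315 @ $17.05 + 302 @ $14.85 + 18 @ $13.25 = $10,906.20
Nov 16, 288 sold [LIFO — newest first]: 288 @ $13.75 = $3,960.00
Total COGS = $10,906.20 + $3,960.00 = $14,866.20
Ending inventory: 30 @ $13.95 + 167 @ $13.25 + 367 @ $15.35 + 18 @ $13.75 = $8,512.20

Ending inventory = $8,512.20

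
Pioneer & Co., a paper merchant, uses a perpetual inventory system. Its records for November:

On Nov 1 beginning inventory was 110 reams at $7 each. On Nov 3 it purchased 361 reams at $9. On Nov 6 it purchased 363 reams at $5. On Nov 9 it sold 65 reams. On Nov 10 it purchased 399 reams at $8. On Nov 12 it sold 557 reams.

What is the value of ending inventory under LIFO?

Ending inventory = $4,719

Nov 9, 65 sold [LIFO — newest first]: 65 @ $5 = $325
Nov 12, 557 sold [LIFO — newest first]: 399 @ $8 + 158 @ $5 = $3,982
Total COGS = $325 + $3,982 = $4,307
Ending inventory: 110 @ $7 + 361 @ $9 + 140 @ $5 = $4,719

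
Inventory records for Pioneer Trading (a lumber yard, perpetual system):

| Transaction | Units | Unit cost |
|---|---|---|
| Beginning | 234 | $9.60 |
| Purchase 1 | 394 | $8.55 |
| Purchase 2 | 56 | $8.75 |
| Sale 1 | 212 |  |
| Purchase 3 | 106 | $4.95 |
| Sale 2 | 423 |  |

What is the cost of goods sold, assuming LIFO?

COGS = $5,141.80

Sale 1 (212) [LIFO — newest first]: 56 @ $8.75 + 156 @ $8.55 = $1,823.80
Sale 2 (423) [LIFO — newest first]: 106 @ $4.95 + 238 @ $8.55 + 79 @ $9.60 = $3,318.00
Total COGS = $1,823.80 + $3,318.00 = $5,141.80
Ending inventory: 155 @ $9.60 = $1,488.00
Check: goods available $6,629.80 = COGS $5,141.80 + ending $1,488.00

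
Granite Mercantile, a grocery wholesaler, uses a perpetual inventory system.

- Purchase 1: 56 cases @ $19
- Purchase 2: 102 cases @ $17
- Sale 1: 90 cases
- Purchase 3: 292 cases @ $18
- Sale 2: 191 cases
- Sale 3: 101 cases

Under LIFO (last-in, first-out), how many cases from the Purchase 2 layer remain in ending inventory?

12

Sale 1 (90) [LIFO — newest first]: 90 @ $17 = $1,530
Sale 2 (191) [LIFO — newest first]: 191 @ $18 = $3,438
Sale 3 (101) [LIFO — newest first]: 101 @ $18 = $1,818
Total COGS = $1,530 + $3,438 + $1,818 = $6,786
Ending inventory: 56 @ $19 + 12 @ $17 = $1,268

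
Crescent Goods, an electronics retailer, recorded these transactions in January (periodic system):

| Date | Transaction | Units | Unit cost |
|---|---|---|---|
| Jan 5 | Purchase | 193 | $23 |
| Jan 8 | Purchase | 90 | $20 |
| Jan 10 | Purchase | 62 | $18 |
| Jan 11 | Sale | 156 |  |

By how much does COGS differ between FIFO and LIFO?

FIFO COGS: 156 @ $23 = $3,588
LIFO COGS: 62 @ $18 + 90 @ $20 + 4 @ $23 = $3,008
Difference = |$3,588 − $3,008| = $580

$580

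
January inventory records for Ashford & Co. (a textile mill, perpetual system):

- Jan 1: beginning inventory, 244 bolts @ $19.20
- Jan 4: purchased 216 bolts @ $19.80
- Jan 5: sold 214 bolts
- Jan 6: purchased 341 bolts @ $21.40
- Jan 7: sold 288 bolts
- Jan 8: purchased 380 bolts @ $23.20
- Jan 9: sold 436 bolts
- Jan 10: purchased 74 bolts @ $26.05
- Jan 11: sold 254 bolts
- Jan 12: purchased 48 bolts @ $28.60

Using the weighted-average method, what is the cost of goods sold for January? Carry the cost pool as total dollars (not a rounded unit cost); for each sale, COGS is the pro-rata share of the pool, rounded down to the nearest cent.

COGS = $25,554.56

After Jan 1: 244 on hand, pool $4,684.80 (≈ $19.2000 each)
After Jan 4: 460 on hand, pool $8,961.60 (≈ $19.4817 each)
Jan 5, sell 214: 214/460 × $8,961.60 → $4,169.09
After Jan 6: 587 on hand, pool $12,089.91 (≈ $20.5961 each)
Jan 7, sell 288: 288/587 × $12,089.91 → $5,931.67
After Jan 8: 679 on hand, pool $14,974.24 (≈ $22.0534 each)
Jan 9, sell 436: 436/679 × $14,974.24 → $9,615.27
After Jan 10: 317 on hand, pool $7,286.67 (≈ $22.9863 each)
Jan 11, sell 254: 254/317 × $7,286.67 → $5,838.53
After Jan 12: 111 on hand, pool $2,820.94 (≈ $25.4139 each)
Total COGS = $4,169.09 + $5,931.67 + $9,615.27 + $5,838.53 = $25,554.56
Ending inventory (cost pool remaining) = $2,820.94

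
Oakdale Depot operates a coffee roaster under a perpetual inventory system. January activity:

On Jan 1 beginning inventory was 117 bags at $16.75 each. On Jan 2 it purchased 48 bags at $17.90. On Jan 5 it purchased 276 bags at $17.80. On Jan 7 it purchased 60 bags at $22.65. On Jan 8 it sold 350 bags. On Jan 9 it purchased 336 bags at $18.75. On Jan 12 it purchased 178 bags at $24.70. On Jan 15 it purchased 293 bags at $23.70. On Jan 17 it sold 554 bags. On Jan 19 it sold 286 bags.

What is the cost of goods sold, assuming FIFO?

Jan 8, 350 sold [FIFO — oldest first]: 117 @ $16.75 + 48 @ $17.90 + 185 @ $17.80 = $6,111.95
Jan 17, 554 sold [FIFO — oldest first]: 91 @ $17.80 + 60 @ $22.65 + 336 @ $18.75 + 67 @ $24.70 = $10,933.70
Jan 19, 286 sold [FIFO — oldest first]: 111 @ $24.70 + 175 @ $23.70 = $6,889.20
Total COGS = $6,111.95 + $10,933.70 + $6,889.20 = $23,934.85
Ending inventory: 118 @ $23.70 = $2,796.60

COGS = $23,934.85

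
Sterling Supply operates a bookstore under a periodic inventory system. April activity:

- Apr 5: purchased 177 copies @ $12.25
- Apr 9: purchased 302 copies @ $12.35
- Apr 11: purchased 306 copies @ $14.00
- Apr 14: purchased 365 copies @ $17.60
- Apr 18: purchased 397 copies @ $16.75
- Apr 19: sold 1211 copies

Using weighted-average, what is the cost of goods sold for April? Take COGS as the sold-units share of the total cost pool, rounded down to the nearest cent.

COGS = $18,204.68

Apr 19, sell 1211: 1211/1547 × $23,255.70 → $18,204.68
Ending inventory (cost pool remaining) = $5,051.02
Check: goods available $23,255.70 = COGS $18,204.68 + ending $5,051.02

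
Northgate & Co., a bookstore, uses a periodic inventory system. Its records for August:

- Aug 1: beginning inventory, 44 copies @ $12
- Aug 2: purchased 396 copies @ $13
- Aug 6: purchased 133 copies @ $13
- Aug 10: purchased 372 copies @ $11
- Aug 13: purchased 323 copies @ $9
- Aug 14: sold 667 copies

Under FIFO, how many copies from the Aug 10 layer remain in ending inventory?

Aug 14, 667 sold [FIFO — oldest first]: 44 @ $12 + 396 @ $13 + 133 @ $13 + 94 @ $11 = $8,439
Ending inventory: 278 @ $11 + 323 @ $9 = $5,965

278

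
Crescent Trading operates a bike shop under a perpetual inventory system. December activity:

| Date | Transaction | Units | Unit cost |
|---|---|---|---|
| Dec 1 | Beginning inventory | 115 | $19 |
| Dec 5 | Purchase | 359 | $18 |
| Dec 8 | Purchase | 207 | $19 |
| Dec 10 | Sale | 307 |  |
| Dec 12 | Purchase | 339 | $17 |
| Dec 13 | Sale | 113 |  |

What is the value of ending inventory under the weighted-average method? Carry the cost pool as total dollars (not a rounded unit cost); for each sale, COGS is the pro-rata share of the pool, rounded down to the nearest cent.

After Dec 1: 115 on hand, pool $2,185.00 (≈ $19.0000 each)
After Dec 5: 474 on hand, pool $8,647.00 (≈ $18.2426 each)
After Dec 8: 681 on hand, pool $12,580.00 (≈ $18.4728 each)
Dec 10, sell 307: 307/681 × $12,580.00 → $5,671.16
After Dec 12: 713 on hand, pool $12,671.84 (≈ $17.7726 each)
Dec 13, sell 113: 113/713 × $12,671.84 → $2,008.30
Total COGS = $5,671.16 + $2,008.30 = $7,679.46
Ending inventory (cost pool remaining) = $10,663.54

Ending inventory = $10,663.54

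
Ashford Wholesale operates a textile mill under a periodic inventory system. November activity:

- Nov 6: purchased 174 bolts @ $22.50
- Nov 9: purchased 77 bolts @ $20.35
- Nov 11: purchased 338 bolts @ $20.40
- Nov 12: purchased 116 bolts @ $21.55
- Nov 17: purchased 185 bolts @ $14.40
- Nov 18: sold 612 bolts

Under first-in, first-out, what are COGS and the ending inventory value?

Nov 18, 612 sold [FIFO — oldest first]: 174 @ $22.50 + 77 @ $20.35 + 338 @ $20.40 + 23 @ $21.55 = $12,872.80
Ending inventory: 93 @ $21.55 + 185 @ $14.40 = $4,668.15

COGS = $12,872.80; ending inventory = $4,668.15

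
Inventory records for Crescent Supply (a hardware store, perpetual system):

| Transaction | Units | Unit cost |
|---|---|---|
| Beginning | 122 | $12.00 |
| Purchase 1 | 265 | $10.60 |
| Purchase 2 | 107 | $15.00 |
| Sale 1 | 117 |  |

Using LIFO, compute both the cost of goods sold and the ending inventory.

COGS = $1,711.00; ending inventory = $4,167.00

Sale 1 (117) [LIFO — newest first]: 107 @ $15.00 + 10 @ $10.60 = $1,711.00
Ending inventory: 122 @ $12.00 + 255 @ $10.60 = $4,167.00
Check: goods available $5,878.00 = COGS $1,711.00 + ending $4,167.00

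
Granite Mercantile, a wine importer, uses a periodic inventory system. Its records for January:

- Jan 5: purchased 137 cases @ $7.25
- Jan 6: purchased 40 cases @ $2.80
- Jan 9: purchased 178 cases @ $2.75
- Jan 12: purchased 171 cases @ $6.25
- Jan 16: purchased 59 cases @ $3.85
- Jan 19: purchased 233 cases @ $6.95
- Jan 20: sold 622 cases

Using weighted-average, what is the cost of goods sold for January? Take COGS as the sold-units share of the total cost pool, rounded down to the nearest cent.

COGS = $3,429.36

Jan 20, sell 622: 622/818 × $4,510.00 → $3,429.36
Ending inventory (cost pool remaining) = $1,080.64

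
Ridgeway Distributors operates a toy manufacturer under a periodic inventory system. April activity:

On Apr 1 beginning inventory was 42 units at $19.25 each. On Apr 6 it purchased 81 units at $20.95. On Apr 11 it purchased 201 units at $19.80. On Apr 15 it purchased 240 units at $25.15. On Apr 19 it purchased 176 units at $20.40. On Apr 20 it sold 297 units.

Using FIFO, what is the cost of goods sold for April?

Apr 20, 297 sold [FIFO — oldest first]: 42 @ $19.25 + 81 @ $20.95 + 174 @ $19.80 = $5,950.65
Ending inventory: 27 @ $19.80 + 240 @ $25.15 + 176 @ $20.40 = $10,161.00
Check: goods available $16,111.65 = COGS $5,950.65 + ending $10,161.00

COGS = $5,950.65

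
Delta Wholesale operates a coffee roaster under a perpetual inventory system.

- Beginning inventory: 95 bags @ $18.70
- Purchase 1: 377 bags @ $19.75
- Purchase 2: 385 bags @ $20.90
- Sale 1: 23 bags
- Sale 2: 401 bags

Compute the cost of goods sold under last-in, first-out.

Sale 1 (23) [LIFO — newest first]: 23 @ $20.90 = $480.70
Sale 2 (401) [LIFO — newest first]: 362 @ $20.90 + 39 @ $19.75 = $8,336.05
Total COGS = $480.70 + $8,336.05 = $8,816.75
Ending inventory: 95 @ $18.70 + 338 @ $19.75 = $8,452.00

COGS = $8,816.75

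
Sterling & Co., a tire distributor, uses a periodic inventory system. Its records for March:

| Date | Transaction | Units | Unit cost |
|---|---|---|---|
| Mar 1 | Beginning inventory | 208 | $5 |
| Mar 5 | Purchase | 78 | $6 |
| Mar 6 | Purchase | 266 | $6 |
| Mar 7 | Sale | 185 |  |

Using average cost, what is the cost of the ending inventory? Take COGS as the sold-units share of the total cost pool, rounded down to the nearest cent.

Ending inventory = $2,063.72

Mar 7, sell 185: 185/552 × $3,104.00 → $1,040.28
Ending inventory (cost pool remaining) = $2,063.72
Check: goods available $3,104.00 = COGS $1,040.28 + ending $2,063.72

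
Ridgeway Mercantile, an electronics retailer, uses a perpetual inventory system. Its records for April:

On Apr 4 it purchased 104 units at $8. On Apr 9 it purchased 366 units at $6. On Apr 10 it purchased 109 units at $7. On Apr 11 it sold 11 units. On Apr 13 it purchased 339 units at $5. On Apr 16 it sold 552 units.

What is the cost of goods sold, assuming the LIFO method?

COGS = $3,148

Apr 11, 11 sold [LIFO — newest first]: 11 @ $7 = $77
Apr 16, 552 sold [LIFO — newest first]: 339 @ $5 + 98 @ $7 + 115 @ $6 = $3,071
Total COGS = $77 + $3,071 = $3,148
Ending inventory: 104 @ $8 + 251 @ $6 = $2,338
Check: goods available $5,486 = COGS $3,148 + ending $2,338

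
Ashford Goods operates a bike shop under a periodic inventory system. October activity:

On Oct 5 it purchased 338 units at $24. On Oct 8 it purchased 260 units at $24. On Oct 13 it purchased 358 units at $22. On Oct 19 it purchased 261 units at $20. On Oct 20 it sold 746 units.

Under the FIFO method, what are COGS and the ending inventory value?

Oct 20, 746 sold [FIFO — oldest first]: 338 @ $24 + 260 @ $24 + 148 @ $22 = $17,608
Ending inventory: 210 @ $22 + 261 @ $20 = $9,840

COGS = $17,608; ending inventory = $9,840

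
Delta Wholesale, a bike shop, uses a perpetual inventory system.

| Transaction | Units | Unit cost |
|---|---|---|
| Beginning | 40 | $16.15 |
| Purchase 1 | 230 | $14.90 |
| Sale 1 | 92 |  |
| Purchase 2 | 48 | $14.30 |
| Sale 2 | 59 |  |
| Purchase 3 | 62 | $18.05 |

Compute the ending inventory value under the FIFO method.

Ending inventory = $3,578.60

Sale 1 (92) [FIFO — oldest first]: 40 @ $16.15 + 52 @ $14.90 = $1,420.80
Sale 2 (59) [FIFO — oldest first]: 59 @ $14.90 = $879.10
Total COGS = $1,420.80 + $879.10 = $2,299.90
Ending inventory: 119 @ $14.90 + 48 @ $14.30 + 62 @ $18.05 = $3,578.60
Check: goods available $5,878.50 = COGS $2,299.90 + ending $3,578.60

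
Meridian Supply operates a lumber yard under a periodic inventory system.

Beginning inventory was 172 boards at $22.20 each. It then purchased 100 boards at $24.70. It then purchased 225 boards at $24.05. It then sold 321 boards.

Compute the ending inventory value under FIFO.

Ending inventory = $4,232.80

Sale 1 (321) [FIFO — oldest first]: 172 @ $22.20 + 100 @ $24.70 + 49 @ $24.05 = $7,466.85
Ending inventory: 176 @ $24.05 = $4,232.80
Check: goods available $11,699.65 = COGS $7,466.85 + ending $4,232.80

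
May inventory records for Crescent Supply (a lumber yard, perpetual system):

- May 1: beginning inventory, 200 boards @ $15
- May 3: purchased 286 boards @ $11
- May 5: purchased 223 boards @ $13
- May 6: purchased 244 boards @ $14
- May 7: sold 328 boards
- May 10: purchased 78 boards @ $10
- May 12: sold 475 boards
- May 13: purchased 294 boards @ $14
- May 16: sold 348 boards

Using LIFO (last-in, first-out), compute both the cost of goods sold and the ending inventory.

May 7, 328 sold [LIFO — newest first]: 244 @ $14 + 84 @ $13 = $4,508
May 12, 475 sold [LIFO — newest first]: 78 @ $10 + 139 @ $13 + 258 @ $11 = $5,425
May 16, 348 sold [LIFO — newest first]: 294 @ $14 + 28 @ $11 + 26 @ $15 = $4,814
Total COGS = $4,508 + $5,425 + $4,814 = $14,747
Ending inventory: 174 @ $15 = $2,610
Check: goods available $17,357 = COGS $14,747 + ending $2,610

COGS = $14,747; ending inventory = $2,610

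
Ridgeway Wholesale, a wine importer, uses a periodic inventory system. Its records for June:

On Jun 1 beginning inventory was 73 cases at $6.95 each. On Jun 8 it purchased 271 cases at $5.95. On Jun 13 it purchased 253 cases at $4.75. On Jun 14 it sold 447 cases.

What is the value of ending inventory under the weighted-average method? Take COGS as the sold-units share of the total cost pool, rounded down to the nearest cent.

Jun 14, sell 447: 447/597 × $3,321.55 → $2,486.98
Ending inventory (cost pool remaining) = $834.57
Check: goods available $3,321.55 = COGS $2,486.98 + ending $834.57

Ending inventory = $834.57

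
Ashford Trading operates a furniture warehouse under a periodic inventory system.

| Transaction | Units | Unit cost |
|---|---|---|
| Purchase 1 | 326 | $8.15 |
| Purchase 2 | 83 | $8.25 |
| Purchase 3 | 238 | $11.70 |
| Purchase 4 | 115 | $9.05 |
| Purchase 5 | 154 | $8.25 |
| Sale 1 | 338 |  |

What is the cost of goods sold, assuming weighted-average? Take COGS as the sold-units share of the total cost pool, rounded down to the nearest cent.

Sale 1, sell 338: 338/916 × $8,437.50 → $3,113.40
Ending inventory (cost pool remaining) = $5,324.10

COGS = $3,113.40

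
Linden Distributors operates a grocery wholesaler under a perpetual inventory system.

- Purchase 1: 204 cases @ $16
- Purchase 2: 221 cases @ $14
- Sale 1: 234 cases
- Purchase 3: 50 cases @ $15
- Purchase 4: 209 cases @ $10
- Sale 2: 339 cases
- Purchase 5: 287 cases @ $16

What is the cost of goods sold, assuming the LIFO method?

Sale 1 (234) [LIFO — newest first]: 221 @ $14 + 13 @ $16 = $3,302
Sale 2 (339) [LIFO — newest first]: 209 @ $10 + 50 @ $15 + 80 @ $16 = $4,120
Total COGS = $3,302 + $4,120 = $7,422
Ending inventory: 111 @ $16 + 287 @ $16 = $6,368
Check: goods available $13,790 = COGS $7,422 + ending $6,368

COGS = $7,422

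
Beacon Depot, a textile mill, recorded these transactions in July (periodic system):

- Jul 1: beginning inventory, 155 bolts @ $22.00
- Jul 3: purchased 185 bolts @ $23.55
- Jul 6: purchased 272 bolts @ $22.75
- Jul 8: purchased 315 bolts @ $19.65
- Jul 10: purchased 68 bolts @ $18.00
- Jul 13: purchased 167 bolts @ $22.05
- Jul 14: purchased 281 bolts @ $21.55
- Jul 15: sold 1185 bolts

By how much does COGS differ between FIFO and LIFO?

$275.75

FIFO COGS: 155 @ $22.00 + 185 @ $23.55 + 272 @ $22.75 + 315 @ $19.65 + 68 @ $18.00 + 167 @ $22.05 + 23 @ $21.55 = $25,546.50
LIFO COGS: 281 @ $21.55 + 167 @ $22.05 + 68 @ $18.00 + 315 @ $19.65 + 272 @ $22.75 + 82 @ $23.55 = $25,270.75
Difference = |$25,546.50 − $25,270.75| = $275.75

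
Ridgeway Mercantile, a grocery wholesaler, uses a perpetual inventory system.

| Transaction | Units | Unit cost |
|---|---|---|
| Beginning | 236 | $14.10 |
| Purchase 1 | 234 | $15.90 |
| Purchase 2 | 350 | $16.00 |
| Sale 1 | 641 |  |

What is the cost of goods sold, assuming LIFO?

COGS = $10,124.30

Sale 1 (641) [LIFO — newest first]: 350 @ $16.00 + 234 @ $15.90 + 57 @ $14.10 = $10,124.30
Ending inventory: 179 @ $14.10 = $2,523.90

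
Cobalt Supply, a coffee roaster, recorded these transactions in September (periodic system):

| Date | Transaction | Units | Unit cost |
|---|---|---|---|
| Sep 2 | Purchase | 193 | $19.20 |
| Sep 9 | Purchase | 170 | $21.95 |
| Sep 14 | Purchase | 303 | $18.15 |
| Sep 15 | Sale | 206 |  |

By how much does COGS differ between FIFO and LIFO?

$252.05

FIFO COGS: 193 @ $19.20 + 13 @ $21.95 = $3,990.95
LIFO COGS: 206 @ $18.15 = $3,738.90
Difference = |$3,990.95 − $3,738.90| = $252.05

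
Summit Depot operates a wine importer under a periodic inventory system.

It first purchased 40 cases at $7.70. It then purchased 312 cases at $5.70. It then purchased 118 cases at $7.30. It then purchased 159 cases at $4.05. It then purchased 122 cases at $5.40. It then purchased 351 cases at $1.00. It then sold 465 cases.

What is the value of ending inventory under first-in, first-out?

Ending inventory = $1,690.25

Sale 1 (465) [FIFO — oldest first]: 40 @ $7.70 + 312 @ $5.70 + 113 @ $7.30 = $2,911.30
Ending inventory: 5 @ $7.30 + 159 @ $4.05 + 122 @ $5.40 + 351 @ $1.00 = $1,690.25
Check: goods available $4,601.55 = COGS $2,911.30 + ending $1,690.25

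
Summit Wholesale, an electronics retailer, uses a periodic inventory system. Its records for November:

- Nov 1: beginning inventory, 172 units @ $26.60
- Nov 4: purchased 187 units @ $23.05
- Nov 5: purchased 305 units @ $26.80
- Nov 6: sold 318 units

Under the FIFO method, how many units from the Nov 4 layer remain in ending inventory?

Nov 6, 318 sold [FIFO — oldest first]: 172 @ $26.60 + 146 @ $23.05 = $7,940.50
Ending inventory: 41 @ $23.05 + 305 @ $26.80 = $9,119.05

41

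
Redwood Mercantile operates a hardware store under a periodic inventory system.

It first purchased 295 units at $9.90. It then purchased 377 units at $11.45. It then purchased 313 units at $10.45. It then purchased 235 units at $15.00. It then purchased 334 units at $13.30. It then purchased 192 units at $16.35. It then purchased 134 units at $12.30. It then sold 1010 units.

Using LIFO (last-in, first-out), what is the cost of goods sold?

COGS = $13,956.35

Sale 1 (1010) [LIFO — newest first]: 134 @ $12.30 + 192 @ $16.35 + 334 @ $13.30 + 235 @ $15.00 + 115 @ $10.45 = $13,956.35
Ending inventory: 295 @ $9.90 + 377 @ $11.45 + 198 @ $10.45 = $9,306.25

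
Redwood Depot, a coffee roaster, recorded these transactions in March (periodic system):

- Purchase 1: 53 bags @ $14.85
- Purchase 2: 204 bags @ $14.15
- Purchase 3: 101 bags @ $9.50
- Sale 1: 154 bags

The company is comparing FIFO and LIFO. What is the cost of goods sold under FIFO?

COGS = $2,216.20

FIFO COGS: 53 @ $14.85 + 101 @ $14.15 = $2,216.20
LIFO COGS: 101 @ $9.50 + 53 @ $14.15 = $1,709.45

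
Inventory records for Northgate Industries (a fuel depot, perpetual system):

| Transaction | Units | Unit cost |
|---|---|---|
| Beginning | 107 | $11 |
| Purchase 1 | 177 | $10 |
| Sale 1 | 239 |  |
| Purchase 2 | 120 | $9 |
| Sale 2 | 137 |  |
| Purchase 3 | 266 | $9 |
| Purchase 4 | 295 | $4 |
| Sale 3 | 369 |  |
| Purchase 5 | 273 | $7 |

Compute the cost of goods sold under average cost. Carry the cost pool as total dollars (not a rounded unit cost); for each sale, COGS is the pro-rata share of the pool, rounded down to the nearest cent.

After Beginning: 107 on hand, pool $1,177.00 (≈ $11.0000 each)
After Purchase 1: 284 on hand, pool $2,947.00 (≈ $10.3768 each)
Sale 1, sell 239: 239/284 × $2,947.00 → $2,480.04
After Purchase 2: 165 on hand, pool $1,546.96 (≈ $9.3755 each)
Sale 2, sell 137: 137/165 × $1,546.96 → $1,284.44
After Purchase 3: 294 on hand, pool $2,656.52 (≈ $9.0358 each)
After Purchase 4: 589 on hand, pool $3,836.52 (≈ $6.5136 each)
Sale 3, sell 369: 369/589 × $3,836.52 → $2,403.52
After Purchase 5: 493 on hand, pool $3,344.00 (≈ $6.7830 each)
Total COGS = $2,480.04 + $1,284.44 + $2,403.52 = $6,168.00
Ending inventory (cost pool remaining) = $3,344.00
Check: goods available $9,512.00 = COGS $6,168.00 + ending $3,344.00

COGS = $6,168.00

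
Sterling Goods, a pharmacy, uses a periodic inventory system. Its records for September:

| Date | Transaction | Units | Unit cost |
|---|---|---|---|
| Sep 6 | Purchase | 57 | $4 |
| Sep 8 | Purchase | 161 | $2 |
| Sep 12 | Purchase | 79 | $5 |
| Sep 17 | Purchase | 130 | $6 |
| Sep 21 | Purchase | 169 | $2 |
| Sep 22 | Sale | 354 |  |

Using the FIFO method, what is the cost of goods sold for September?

COGS = $1,287

Sep 22, 354 sold [FIFO — oldest first]: 57 @ $4 + 161 @ $2 + 79 @ $5 + 57 @ $6 = $1,287
Ending inventory: 73 @ $6 + 169 @ $2 = $776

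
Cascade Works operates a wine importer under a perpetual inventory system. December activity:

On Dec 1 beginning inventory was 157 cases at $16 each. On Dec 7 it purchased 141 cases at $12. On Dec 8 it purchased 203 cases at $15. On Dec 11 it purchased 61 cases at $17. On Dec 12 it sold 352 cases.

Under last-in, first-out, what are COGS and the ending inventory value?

COGS = $5,138; ending inventory = $3,148

Dec 12, 352 sold [LIFO — newest first]: 61 @ $17 + 203 @ $15 + 88 @ $12 = $5,138
Ending inventory: 157 @ $16 + 53 @ $12 = $3,148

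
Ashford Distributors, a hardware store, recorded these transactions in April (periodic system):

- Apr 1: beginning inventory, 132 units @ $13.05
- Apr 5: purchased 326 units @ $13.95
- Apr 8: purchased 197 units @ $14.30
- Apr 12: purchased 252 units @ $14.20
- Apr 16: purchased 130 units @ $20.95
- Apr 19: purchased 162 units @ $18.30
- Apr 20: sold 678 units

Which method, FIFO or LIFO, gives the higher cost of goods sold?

LIFO

FIFO COGS: 132 @ $13.05 + 326 @ $13.95 + 197 @ $14.30 + 23 @ $14.20 = $9,414.00
LIFO COGS: 162 @ $18.30 + 130 @ $20.95 + 252 @ $14.20 + 134 @ $14.30 = $11,182.70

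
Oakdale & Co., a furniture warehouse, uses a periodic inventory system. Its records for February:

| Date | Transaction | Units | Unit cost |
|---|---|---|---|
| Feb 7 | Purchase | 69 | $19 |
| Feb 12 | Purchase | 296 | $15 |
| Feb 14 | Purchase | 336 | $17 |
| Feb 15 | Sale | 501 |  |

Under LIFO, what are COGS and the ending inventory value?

Feb 15, 501 sold [LIFO — newest first]: 336 @ $17 + 165 @ $15 = $8,187
Ending inventory: 69 @ $19 + 131 @ $15 = $3,276

COGS = $8,187; ending inventory = $3,276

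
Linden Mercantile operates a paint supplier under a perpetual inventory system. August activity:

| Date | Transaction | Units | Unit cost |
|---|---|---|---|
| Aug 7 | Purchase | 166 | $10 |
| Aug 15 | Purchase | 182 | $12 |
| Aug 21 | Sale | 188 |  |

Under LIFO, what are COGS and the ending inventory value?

Aug 21, 188 sold [LIFO — newest first]: 182 @ $12 + 6 @ $10 = $2,244
Ending inventory: 160 @ $10 = $1,600

COGS = $2,244; ending inventory = $1,600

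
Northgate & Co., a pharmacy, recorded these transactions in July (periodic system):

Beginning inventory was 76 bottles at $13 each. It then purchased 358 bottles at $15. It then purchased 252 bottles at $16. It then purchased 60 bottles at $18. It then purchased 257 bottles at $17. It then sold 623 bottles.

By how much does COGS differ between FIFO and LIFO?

$909

FIFO COGS: 76 @ $13 + 358 @ $15 + 189 @ $16 = $9,382
LIFO COGS: 257 @ $17 + 60 @ $18 + 252 @ $16 + 54 @ $15 = $10,291
Difference = |$9,382 − $10,291| = $909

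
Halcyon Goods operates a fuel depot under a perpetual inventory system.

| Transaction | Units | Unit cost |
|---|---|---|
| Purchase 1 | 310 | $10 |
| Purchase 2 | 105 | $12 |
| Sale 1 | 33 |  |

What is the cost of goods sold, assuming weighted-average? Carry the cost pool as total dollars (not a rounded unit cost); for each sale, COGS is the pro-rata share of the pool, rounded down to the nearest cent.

After Purchase 1: 310 on hand, pool $3,100.00 (≈ $10.0000 each)
After Purchase 2: 415 on hand, pool $4,360.00 (≈ $10.5060 each)
Sale 1, sell 33: 33/415 × $4,360.00 → $346.69
Ending inventory (cost pool remaining) = $4,013.31

COGS = $346.69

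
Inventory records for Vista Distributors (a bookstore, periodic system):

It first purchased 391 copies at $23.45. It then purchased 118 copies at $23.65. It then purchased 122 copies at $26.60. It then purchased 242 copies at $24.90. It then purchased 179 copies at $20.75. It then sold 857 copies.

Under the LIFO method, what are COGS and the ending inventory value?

Sale 1 (857) [LIFO — newest first]: 179 @ $20.75 + 242 @ $24.90 + 122 @ $26.60 + 118 @ $23.65 + 196 @ $23.45 = $20,372.15
Ending inventory: 195 @ $23.45 = $4,572.75

COGS = $20,372.15; ending inventory = $4,572.75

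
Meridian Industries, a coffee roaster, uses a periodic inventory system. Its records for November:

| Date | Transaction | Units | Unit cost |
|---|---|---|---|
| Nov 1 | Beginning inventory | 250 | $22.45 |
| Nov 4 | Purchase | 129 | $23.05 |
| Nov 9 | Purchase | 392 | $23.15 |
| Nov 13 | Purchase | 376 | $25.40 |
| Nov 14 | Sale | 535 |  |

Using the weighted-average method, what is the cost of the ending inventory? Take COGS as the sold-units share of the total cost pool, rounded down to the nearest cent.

Nov 14, sell 535: 535/1147 × $27,211.15 → $12,692.21
Ending inventory (cost pool remaining) = $14,518.94

Ending inventory = $14,518.94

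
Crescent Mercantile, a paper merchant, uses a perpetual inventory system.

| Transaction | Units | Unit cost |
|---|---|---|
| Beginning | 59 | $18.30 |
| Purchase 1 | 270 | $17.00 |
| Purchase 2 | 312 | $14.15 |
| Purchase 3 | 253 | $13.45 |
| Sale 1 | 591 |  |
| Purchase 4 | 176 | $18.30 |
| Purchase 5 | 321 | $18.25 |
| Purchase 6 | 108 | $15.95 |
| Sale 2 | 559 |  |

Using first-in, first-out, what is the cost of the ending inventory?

Sale 1 (591) [FIFO — oldest first]: 59 @ $18.30 + 270 @ $17.00 + 262 @ $14.15 = $9,377.00
Sale 2 (559) [FIFO — oldest first]: 50 @ $14.15 + 253 @ $13.45 + 176 @ $18.30 + 80 @ $18.25 = $8,791.15
Total COGS = $9,377.00 + $8,791.15 = $18,168.15
Ending inventory: 241 @ $18.25 + 108 @ $15.95 = $6,120.85
Check: goods available $24,289.00 = COGS $18,168.15 + ending $6,120.85

Ending inventory = $6,120.85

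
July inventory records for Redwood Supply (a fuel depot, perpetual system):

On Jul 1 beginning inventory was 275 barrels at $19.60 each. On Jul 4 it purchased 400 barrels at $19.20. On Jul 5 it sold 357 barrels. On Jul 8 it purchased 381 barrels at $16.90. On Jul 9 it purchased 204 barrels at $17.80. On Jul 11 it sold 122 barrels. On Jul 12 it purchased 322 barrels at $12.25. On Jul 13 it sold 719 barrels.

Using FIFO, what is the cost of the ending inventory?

Ending inventory = $5,048.10

Jul 5, 357 sold [FIFO — oldest first]: 275 @ $19.60 + 82 @ $19.20 = $6,964.40
Jul 11, 122 sold [FIFO — oldest first]: 122 @ $19.20 = $2,342.40
Jul 13, 719 sold [FIFO — oldest first]: 196 @ $19.20 + 381 @ $16.90 + 142 @ $17.80 = $12,729.70
Total COGS = $6,964.40 + $2,342.40 + $12,729.70 = $22,036.50
Ending inventory: 62 @ $17.80 + 322 @ $12.25 = $5,048.10
Check: goods available $27,084.60 = COGS $22,036.50 + ending $5,048.10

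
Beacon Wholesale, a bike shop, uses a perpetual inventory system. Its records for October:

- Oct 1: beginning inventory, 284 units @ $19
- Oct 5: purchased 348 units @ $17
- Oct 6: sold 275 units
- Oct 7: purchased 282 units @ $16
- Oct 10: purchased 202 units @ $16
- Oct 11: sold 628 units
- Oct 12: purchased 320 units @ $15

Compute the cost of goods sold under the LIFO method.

COGS = $15,009

Oct 6, 275 sold [LIFO — newest first]: 275 @ $17 = $4,675
Oct 11, 628 sold [LIFO — newest first]: 202 @ $16 + 282 @ $16 + 73 @ $17 + 71 @ $19 = $10,334
Total COGS = $4,675 + $10,334 = $15,009
Ending inventory: 213 @ $19 + 320 @ $15 = $8,847
Check: goods available $23,856 = COGS $15,009 + ending $8,847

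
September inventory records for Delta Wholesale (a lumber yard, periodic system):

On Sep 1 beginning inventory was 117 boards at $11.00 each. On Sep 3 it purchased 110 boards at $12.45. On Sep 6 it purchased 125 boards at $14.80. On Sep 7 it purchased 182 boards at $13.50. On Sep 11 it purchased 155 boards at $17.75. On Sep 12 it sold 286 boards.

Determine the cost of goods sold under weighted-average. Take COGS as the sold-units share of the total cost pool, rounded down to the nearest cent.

Sep 12, sell 286: 286/689 × $9,714.75 → $4,032.53
Ending inventory (cost pool remaining) = $5,682.22

COGS = $4,032.53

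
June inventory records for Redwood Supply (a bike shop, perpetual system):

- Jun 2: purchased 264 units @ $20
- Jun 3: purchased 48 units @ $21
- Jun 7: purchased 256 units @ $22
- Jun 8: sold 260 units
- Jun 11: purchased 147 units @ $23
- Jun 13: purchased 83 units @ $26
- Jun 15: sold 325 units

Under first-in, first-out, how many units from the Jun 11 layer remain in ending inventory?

Jun 8, 260 sold [FIFO — oldest first]: 260 @ $20 = $5,200
Jun 15, 325 sold [FIFO — oldest first]: 4 @ $20 + 48 @ $21 + 256 @ $22 + 17 @ $23 = $7,111
Total COGS = $5,200 + $7,111 = $12,311
Ending inventory: 130 @ $23 + 83 @ $26 = $5,148
Check: goods available $17,459 = COGS $12,311 + ending $5,148

130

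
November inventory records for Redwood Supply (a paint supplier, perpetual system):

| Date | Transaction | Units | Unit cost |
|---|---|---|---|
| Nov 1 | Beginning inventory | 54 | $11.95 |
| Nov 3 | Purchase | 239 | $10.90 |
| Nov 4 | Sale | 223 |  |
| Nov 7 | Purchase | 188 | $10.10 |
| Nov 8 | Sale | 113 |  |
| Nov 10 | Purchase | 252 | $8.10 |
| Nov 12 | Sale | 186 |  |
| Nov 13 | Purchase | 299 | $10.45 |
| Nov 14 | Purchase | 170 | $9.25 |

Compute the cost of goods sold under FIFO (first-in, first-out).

Nov 4, 223 sold [FIFO — oldest first]: 54 @ $11.95 + 169 @ $10.90 = $2,487.40
Nov 8, 113 sold [FIFO — oldest first]: 70 @ $10.90 + 43 @ $10.10 = $1,197.30
Nov 12, 186 sold [FIFO — oldest first]: 145 @ $10.10 + 41 @ $8.10 = $1,796.60
Total COGS = $2,487.40 + $1,197.30 + $1,796.60 = $5,481.30
Ending inventory: 211 @ $8.10 + 299 @ $10.45 + 170 @ $9.25 = $6,406.15

COGS = $5,481.30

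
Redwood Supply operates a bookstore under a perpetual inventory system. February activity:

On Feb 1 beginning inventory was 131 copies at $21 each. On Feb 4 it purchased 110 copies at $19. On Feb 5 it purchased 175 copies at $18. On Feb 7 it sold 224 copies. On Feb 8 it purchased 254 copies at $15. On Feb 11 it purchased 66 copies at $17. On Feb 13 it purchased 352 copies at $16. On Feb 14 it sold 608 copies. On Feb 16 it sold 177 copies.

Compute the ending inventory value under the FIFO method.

Feb 7, 224 sold [FIFO — oldest first]: 131 @ $21 + 93 @ $19 = $4,518
Feb 14, 608 sold [FIFO — oldest first]: 17 @ $19 + 175 @ $18 + 254 @ $15 + 66 @ $17 + 96 @ $16 = $9,941
Feb 16, 177 sold [FIFO — oldest first]: 177 @ $16 = $2,832
Total COGS = $4,518 + $9,941 + $2,832 = $17,291
Ending inventory: 79 @ $16 = $1,264
Check: goods available $18,555 = COGS $17,291 + ending $1,264

Ending inventory = $1,264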